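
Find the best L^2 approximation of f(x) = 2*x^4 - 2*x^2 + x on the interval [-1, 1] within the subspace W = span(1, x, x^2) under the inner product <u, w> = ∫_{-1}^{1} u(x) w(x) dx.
g(x) = -2*x^2/7 + x - 6/35

The best approximation g ∈ W is the orthogonal projection of f onto W. Writing g = a_0 + a_1 x + a_2 x^2, the coefficients solve the normal equations G · a = b where
  G_{ij} = <φ_i, φ_j> and b_i = <f, φ_i>, with φ_0 = 1, φ_1 = x, φ_2 = x^2.
G =
  [2, 0, 2/3]
  [0, 2/3, 0]
  [2/3, 0, 2/5],
b = (-8/15, 2/3, -8/35).
Solving gives a_0 = -6/35, a_1 = 1, a_2 = -2/7, so
  g(x) = -2*x^2/7 + x - 6/35.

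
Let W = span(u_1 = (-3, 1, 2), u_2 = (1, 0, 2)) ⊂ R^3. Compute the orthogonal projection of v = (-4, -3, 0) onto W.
proj_W(v) = (-212/69, 49/69, -32/69)

Set up U = [u_1 | ... | u_2] ∈ R^(3×2). The projector onto W = col(U) is P = U (U^T U)^(-1) U^T.
Compute U^T U =
  [14, 1]
  [1, 5],
and U^T v = (9, -4).
Solve U^T U · c = U^T v for the coefficients: c = (49/69, -65/69). The projection is proj_W(v) = U c.
Check: (v - proj_W(v)) · u_1 = 0  (should be 0).
Check: (v - proj_W(v)) · u_2 = 0  (should be 0).
Result: proj_W(v) = (-212/69, 49/69, -32/69).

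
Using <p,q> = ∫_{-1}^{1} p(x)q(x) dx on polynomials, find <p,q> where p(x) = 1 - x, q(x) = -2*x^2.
<p,q> = -4/3

Expand the product: p(x)·q(x) = 2*x^3 - 2*x^2.
∫_{-1}^{1} of each monomial x^k gives [2/(k+1) if k even, 0 if k odd]. Integrating term-by-term (or equivalently evaluating the antiderivative F(x) = x^4/2 - 2*x^3/3 at the endpoints):
  F(1) − F(−1) = -1/6 − (7/6) = -4/3.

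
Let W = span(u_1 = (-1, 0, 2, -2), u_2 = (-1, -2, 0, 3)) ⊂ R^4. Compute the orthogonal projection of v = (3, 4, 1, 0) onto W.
proj_W(v) = (173/101, 208/101, -138/101, -174/101)

Set up U = [u_1 | ... | u_2] ∈ R^(4×2). The projector onto W = col(U) is P = U (U^T U)^(-1) U^T.
Compute U^T U =
  [9, -5]
  [-5, 14],
and U^T v = (-1, -11).
Solve U^T U · c = U^T v for the coefficients: c = (-69/101, -104/101). The projection is proj_W(v) = U c.
Check: (v - proj_W(v)) · u_1 = 0  (should be 0).
Check: (v - proj_W(v)) · u_2 = 0  (should be 0).
Result: proj_W(v) = (173/101, 208/101, -138/101, -174/101).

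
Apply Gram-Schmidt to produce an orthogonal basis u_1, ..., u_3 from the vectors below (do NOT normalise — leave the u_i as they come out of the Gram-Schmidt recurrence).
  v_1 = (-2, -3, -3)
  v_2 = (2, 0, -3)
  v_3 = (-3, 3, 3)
Orthogonal basis:
  u_1 = (-2, -3, -3)
  u_2 = (27/11, 15/22, -51/22)
  u_3 = (-45/29, 60/29, -30/29)

Apply the Gram-Schmidt recurrence
  u_1 = v_1
  u_i = v_i − Σ_{j<i} ((v_i · u_j) / (u_j · u_j)) · u_j.

Step by step this gives:
  u_1 = (-2, -3, -3)
  u_2 = (27/11, 15/22, -51/22)
  u_3 = (-45/29, 60/29, -30/29)

Orthogonality check:
  u_2 · u_1 = 0 (should be 0)
  u_3 · u_1 = 0 (should be 0)
  u_3 · u_2 = 0 (should be 0)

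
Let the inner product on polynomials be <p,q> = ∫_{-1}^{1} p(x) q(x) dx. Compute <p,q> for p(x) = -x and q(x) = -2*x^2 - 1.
<p,q> = 0

Expand the product: p(x)·q(x) = 2*x^3 + x.
∫_{-1}^{1} of each monomial x^k gives [2/(k+1) if k even, 0 if k odd]. Integrating term-by-term (or equivalently evaluating the antiderivative F(x) = x^4/2 + x^2/2 at the endpoints):
  F(1) − F(−1) = 1 − (1) = 0.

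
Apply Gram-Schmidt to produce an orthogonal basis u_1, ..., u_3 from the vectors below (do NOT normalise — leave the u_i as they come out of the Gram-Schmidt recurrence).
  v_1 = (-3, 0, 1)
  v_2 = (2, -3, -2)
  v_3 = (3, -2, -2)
Orthogonal basis:
  u_1 = (-3, 0, 1)
  u_2 = (-2/5, -3, -6/5)
  u_3 = (-3/106, 2/53, -9/106)

Apply the Gram-Schmidt recurrence
  u_1 = v_1
  u_i = v_i − Σ_{j<i} ((v_i · u_j) / (u_j · u_j)) · u_j.

Step by step this gives:
  u_1 = (-3, 0, 1)
  u_2 = (-2/5, -3, -6/5)
  u_3 = (-3/106, 2/53, -9/106)

Orthogonality check:
  u_2 · u_1 = 0 (should be 0)
  u_3 · u_1 = 0 (should be 0)
  u_3 · u_2 = 0 (should be 0)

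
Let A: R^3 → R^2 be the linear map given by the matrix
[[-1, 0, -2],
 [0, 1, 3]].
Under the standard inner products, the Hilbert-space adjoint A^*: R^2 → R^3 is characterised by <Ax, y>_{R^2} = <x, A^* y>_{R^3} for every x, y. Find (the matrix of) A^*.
A^* = A^T =
[[-1, 0],
 [0, 1],
 [-2, 3]]

For real matrices with standard dot products, the defining identity <Ax, y> = <x, A^* y> gives (Ax)^T y = x^T (A^*) y, i.e. x^T A^T y = x^T (A^*) y. Since this holds for all x, y, we must have A^* = A^T. Therefore
A^* =
[[-1, 0],
 [0, 1],
 [-2, 3]].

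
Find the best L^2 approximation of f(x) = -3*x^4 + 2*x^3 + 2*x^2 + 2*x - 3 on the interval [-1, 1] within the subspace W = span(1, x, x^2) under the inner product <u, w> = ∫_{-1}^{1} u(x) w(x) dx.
g(x) = -4*x^2/7 + 16*x/5 - 96/35

The best approximation g ∈ W is the orthogonal projection of f onto W. Writing g = a_0 + a_1 x + a_2 x^2, the coefficients solve the normal equations G · a = b where
  G_{ij} = <φ_i, φ_j> and b_i = <f, φ_i>, with φ_0 = 1, φ_1 = x, φ_2 = x^2.
G =
  [2, 0, 2/3]
  [0, 2/3, 0]
  [2/3, 0, 2/5],
b = (-88/15, 32/15, -72/35).
Solving gives a_0 = -96/35, a_1 = 16/5, a_2 = -4/7, so
  g(x) = -4*x^2/7 + 16*x/5 - 96/35.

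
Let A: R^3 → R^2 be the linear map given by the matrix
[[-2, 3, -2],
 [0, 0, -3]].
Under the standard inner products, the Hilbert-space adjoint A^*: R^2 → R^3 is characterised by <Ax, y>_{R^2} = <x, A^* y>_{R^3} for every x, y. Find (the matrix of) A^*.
A^* = A^T =
[[-2, 0],
 [3, 0],
 [-2, -3]]

For real matrices with standard dot products, the defining identity <Ax, y> = <x, A^* y> gives (Ax)^T y = x^T (A^*) y, i.e. x^T A^T y = x^T (A^*) y. Since this holds for all x, y, we must have A^* = A^T. Therefore
A^* =
[[-2, 0],
 [3, 0],
 [-2, -3]].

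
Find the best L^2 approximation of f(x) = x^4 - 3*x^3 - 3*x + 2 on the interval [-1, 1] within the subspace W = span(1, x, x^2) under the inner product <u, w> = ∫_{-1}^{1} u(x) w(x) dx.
g(x) = 6*x^2/7 - 24*x/5 + 67/35

The best approximation g ∈ W is the orthogonal projection of f onto W. Writing g = a_0 + a_1 x + a_2 x^2, the coefficients solve the normal equations G · a = b where
  G_{ij} = <φ_i, φ_j> and b_i = <f, φ_i>, with φ_0 = 1, φ_1 = x, φ_2 = x^2.
G =
  [2, 0, 2/3]
  [0, 2/3, 0]
  [2/3, 0, 2/5],
b = (22/5, -16/5, 34/21).
Solving gives a_0 = 67/35, a_1 = -24/5, a_2 = 6/7, so
  g(x) = 6*x^2/7 - 24*x/5 + 67/35.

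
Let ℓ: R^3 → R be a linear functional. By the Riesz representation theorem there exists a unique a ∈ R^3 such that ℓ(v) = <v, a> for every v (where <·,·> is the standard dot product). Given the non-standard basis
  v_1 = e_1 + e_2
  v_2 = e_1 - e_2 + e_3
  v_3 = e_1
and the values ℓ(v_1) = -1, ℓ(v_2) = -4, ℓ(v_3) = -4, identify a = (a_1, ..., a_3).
a = (-4, 3, 3)

Write a = (a_1, ..., a_3) in the standard basis. For each basis vector v_i, ℓ(v_i) = <v_i, a> is a linear equation in the a_j's. Collect the n equations into a matrix system V a = ℓ, where row i of V is v_i (expressed in the standard basis). Since V is invertible (lower-triangular with 1s on the diagonal, up to permutation), solve by back-substitution:
  V =
[[1, 1, 0],
 [1, -1, 1],
 [1, 0, 0]]
  V a = (-1, -4, -4)
Solving gives a = (-4, 3, 3).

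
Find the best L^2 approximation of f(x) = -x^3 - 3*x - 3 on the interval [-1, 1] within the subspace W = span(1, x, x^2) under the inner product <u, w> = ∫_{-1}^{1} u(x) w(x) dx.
g(x) = -18*x/5 - 3

The best approximation g ∈ W is the orthogonal projection of f onto W. Writing g = a_0 + a_1 x + a_2 x^2, the coefficients solve the normal equations G · a = b where
  G_{ij} = <φ_i, φ_j> and b_i = <f, φ_i>, with φ_0 = 1, φ_1 = x, φ_2 = x^2.
G =
  [2, 0, 2/3]
  [0, 2/3, 0]
  [2/3, 0, 2/5],
b = (-6, -12/5, -2).
Solving gives a_0 = -3, a_1 = -18/5, a_2 = 0, so
  g(x) = -18*x/5 - 3.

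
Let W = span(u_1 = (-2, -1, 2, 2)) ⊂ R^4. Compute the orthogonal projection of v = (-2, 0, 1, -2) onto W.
proj_W(v) = (-4/13, -2/13, 4/13, 4/13)

Set up U = [u_1 | ... | u_1] ∈ R^(4×1). The projector onto W = col(U) is P = U (U^T U)^(-1) U^T.
Compute U^T U =
  [13],
and U^T v = (2).
Solve U^T U · c = U^T v for the coefficients: c = (2/13). The projection is proj_W(v) = U c.
Check: (v - proj_W(v)) · u_1 = 0  (should be 0).
Result: proj_W(v) = (-4/13, -2/13, 4/13, 4/13).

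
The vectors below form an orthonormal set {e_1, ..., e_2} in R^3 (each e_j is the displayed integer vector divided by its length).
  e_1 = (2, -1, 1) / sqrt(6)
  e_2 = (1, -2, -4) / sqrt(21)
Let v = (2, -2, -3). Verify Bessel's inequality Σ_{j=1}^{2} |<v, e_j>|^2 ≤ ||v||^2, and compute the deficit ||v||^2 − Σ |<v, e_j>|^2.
Σ |<v, e_j>|^2 = 237/14; ||v||^2 = 17; deficit = 1/14

Write each e_j = u_j / sqrt(<u_j, u_j>) where u_j is the displayed integer vector. Then <v, e_j> = <v, u_j> / sqrt(<u_j, u_j>), so |<v, e_j>|^2 = <v, u_j>^2 / <u_j, u_j>.
Coefficients: <v, e_1> = 3/sqrt(6), <v, e_2> = 18/sqrt(21).
Square and sum: Σ |<v, e_j>|^2 = 237/14.
Compute ||v||^2 = v·v = 17.
Deficit = 17 − 237/14 = 1/14 ≥ 0, confirming Bessel's inequality. (The deficit equals ||v − Σ <v,e_j> e_j||^2, the squared distance from v to span{e_j}.)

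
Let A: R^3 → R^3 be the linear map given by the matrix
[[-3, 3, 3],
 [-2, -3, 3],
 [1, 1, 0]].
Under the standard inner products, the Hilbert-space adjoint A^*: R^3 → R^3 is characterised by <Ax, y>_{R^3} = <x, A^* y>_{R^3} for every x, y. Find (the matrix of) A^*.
A^* = A^T =
[[-3, -2, 1],
 [3, -3, 1],
 [3, 3, 0]]

For real matrices with standard dot products, the defining identity <Ax, y> = <x, A^* y> gives (Ax)^T y = x^T (A^*) y, i.e. x^T A^T y = x^T (A^*) y. Since this holds for all x, y, we must have A^* = A^T. Therefore
A^* =
[[-3, -2, 1],
 [3, -3, 1],
 [3, 3, 0]].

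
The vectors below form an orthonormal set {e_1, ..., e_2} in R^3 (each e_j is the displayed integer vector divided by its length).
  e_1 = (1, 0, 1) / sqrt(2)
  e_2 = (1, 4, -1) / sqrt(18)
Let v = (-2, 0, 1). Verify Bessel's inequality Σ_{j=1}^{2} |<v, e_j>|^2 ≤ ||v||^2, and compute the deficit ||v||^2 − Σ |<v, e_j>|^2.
Σ |<v, e_j>|^2 = 1; ||v||^2 = 5; deficit = 4

Write each e_j = u_j / sqrt(<u_j, u_j>) where u_j is the displayed integer vector. Then <v, e_j> = <v, u_j> / sqrt(<u_j, u_j>), so |<v, e_j>|^2 = <v, u_j>^2 / <u_j, u_j>.
Coefficients: <v, e_1> = -1/sqrt(2), <v, e_2> = -3/sqrt(18).
Square and sum: Σ |<v, e_j>|^2 = 1.
Compute ||v||^2 = v·v = 5.
Deficit = 5 − 1 = 4 ≥ 0, confirming Bessel's inequality. (The deficit equals ||v − Σ <v,e_j> e_j||^2, the squared distance from v to span{e_j}.)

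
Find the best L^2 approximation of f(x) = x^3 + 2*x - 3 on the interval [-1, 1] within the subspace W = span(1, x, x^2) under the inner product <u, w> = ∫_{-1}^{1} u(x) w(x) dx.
g(x) = 13*x/5 - 3

The best approximation g ∈ W is the orthogonal projection of f onto W. Writing g = a_0 + a_1 x + a_2 x^2, the coefficients solve the normal equations G · a = b where
  G_{ij} = <φ_i, φ_j> and b_i = <f, φ_i>, with φ_0 = 1, φ_1 = x, φ_2 = x^2.
G =
  [2, 0, 2/3]
  [0, 2/3, 0]
  [2/3, 0, 2/5],
b = (-6, 26/15, -2).
Solving gives a_0 = -3, a_1 = 13/5, a_2 = 0, so
  g(x) = 13*x/5 - 3.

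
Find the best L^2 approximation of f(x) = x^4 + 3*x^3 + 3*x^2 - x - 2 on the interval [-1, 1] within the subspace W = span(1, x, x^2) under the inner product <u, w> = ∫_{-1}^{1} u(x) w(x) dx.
g(x) = 27*x^2/7 + 4*x/5 - 73/35

The best approximation g ∈ W is the orthogonal projection of f onto W. Writing g = a_0 + a_1 x + a_2 x^2, the coefficients solve the normal equations G · a = b where
  G_{ij} = <φ_i, φ_j> and b_i = <f, φ_i>, with φ_0 = 1, φ_1 = x, φ_2 = x^2.
G =
  [2, 0, 2/3]
  [0, 2/3, 0]
  [2/3, 0, 2/5],
b = (-8/5, 8/15, 16/105).
Solving gives a_0 = -73/35, a_1 = 4/5, a_2 = 27/7, so
  g(x) = 27*x^2/7 + 4*x/5 - 73/35.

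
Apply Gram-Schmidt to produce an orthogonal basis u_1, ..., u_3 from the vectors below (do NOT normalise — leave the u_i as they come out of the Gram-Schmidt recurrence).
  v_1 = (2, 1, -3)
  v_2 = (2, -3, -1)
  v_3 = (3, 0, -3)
Orthogonal basis:
  u_1 = (2, 1, -3)
  u_2 = (10/7, -23/7, -1/7)
  u_3 = (1/3, 2/15, 4/15)

Apply the Gram-Schmidt recurrence
  u_1 = v_1
  u_i = v_i − Σ_{j<i} ((v_i · u_j) / (u_j · u_j)) · u_j.

Step by step this gives:
  u_1 = (2, 1, -3)
  u_2 = (10/7, -23/7, -1/7)
  u_3 = (1/3, 2/15, 4/15)

Orthogonality check:
  u_2 · u_1 = 0 (should be 0)
  u_3 · u_1 = 0 (should be 0)
  u_3 · u_2 = 0 (should be 0)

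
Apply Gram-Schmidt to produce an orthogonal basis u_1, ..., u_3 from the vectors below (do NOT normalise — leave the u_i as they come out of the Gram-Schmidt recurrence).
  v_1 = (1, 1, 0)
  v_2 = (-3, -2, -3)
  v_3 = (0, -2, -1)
Orthogonal basis:
  u_1 = (1, 1, 0)
  u_2 = (-1/2, 1/2, -3)
  u_3 = (21/19, -21/19, -7/19)

Apply the Gram-Schmidt recurrence
  u_1 = v_1
  u_i = v_i − Σ_{j<i} ((v_i · u_j) / (u_j · u_j)) · u_j.

Step by step this gives:
  u_1 = (1, 1, 0)
  u_2 = (-1/2, 1/2, -3)
  u_3 = (21/19, -21/19, -7/19)

Orthogonality check:
  u_2 · u_1 = 0 (should be 0)
  u_3 · u_1 = 0 (should be 0)
  u_3 · u_2 = 0 (should be 0)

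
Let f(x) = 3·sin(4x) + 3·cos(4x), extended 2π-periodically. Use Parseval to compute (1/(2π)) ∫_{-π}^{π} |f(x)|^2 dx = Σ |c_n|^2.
Σ |c_n|^2 = 9

Expand |f|^2 and use orthogonality of {sin(nx), cos(mx)} on [-π, π]:
  ∫_{-π}^{π} sin(nx)^2 dx = π, ∫ cos(mx)^2 dx = π, and cross terms integrate to 0.
So ∫_{-π}^{π} f(x)^2 dx = 3^2 · π + 3^2 · π = (9 + 9)π.
Divide by 2π: (9 + 9)/2 = 9.
By Parseval, this equals Σ |c_n|^2.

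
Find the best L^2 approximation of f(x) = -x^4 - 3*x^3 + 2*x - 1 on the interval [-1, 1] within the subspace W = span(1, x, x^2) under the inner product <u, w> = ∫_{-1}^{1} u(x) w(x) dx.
g(x) = -6*x^2/7 + x/5 - 32/35

The best approximation g ∈ W is the orthogonal projection of f onto W. Writing g = a_0 + a_1 x + a_2 x^2, the coefficients solve the normal equations G · a = b where
  G_{ij} = <φ_i, φ_j> and b_i = <f, φ_i>, with φ_0 = 1, φ_1 = x, φ_2 = x^2.
G =
  [2, 0, 2/3]
  [0, 2/3, 0]
  [2/3, 0, 2/5],
b = (-12/5, 2/15, -20/21).
Solving gives a_0 = -32/35, a_1 = 1/5, a_2 = -6/7, so
  g(x) = -6*x^2/7 + x/5 - 32/35.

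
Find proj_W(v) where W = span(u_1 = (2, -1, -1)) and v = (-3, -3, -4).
proj_W(v) = (1/3, -1/6, -1/6)

Set up U = [u_1 | ... | u_1] ∈ R^(3×1). The projector onto W = col(U) is P = U (U^T U)^(-1) U^T.
Compute U^T U =
  [6],
and U^T v = (1).
Solve U^T U · c = U^T v for the coefficients: c = (1/6). The projection is proj_W(v) = U c.
Check: (v - proj_W(v)) · u_1 = 0  (should be 0).
Result: proj_W(v) = (1/3, -1/6, -1/6).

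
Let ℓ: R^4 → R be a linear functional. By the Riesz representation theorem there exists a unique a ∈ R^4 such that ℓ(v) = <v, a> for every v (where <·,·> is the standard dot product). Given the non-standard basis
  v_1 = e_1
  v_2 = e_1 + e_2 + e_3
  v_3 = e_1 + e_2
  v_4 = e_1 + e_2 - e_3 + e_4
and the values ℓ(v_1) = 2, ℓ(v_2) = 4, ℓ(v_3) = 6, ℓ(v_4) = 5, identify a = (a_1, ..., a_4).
a = (2, 4, -2, -3)

Write a = (a_1, ..., a_4) in the standard basis. For each basis vector v_i, ℓ(v_i) = <v_i, a> is a linear equation in the a_j's. Collect the n equations into a matrix system V a = ℓ, where row i of V is v_i (expressed in the standard basis). Since V is invertible (lower-triangular with 1s on the diagonal, up to permutation), solve by back-substitution:
  V =
[[1, 0, 0, 0],
 [1, 1, 1, 0],
 [1, 1, 0, 0],
 [1, 1, -1, 1]]
  V a = (2, 4, 6, 5)
Solving gives a = (2, 4, -2, -3).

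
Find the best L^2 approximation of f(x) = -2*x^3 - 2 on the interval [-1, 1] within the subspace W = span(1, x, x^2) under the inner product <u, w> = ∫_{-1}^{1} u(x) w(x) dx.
g(x) = -6*x/5 - 2

The best approximation g ∈ W is the orthogonal projection of f onto W. Writing g = a_0 + a_1 x + a_2 x^2, the coefficients solve the normal equations G · a = b where
  G_{ij} = <φ_i, φ_j> and b_i = <f, φ_i>, with φ_0 = 1, φ_1 = x, φ_2 = x^2.
G =
  [2, 0, 2/3]
  [0, 2/3, 0]
  [2/3, 0, 2/5],
b = (-4, -4/5, -4/3).
Solving gives a_0 = -2, a_1 = -6/5, a_2 = 0, so
  g(x) = -6*x/5 - 2.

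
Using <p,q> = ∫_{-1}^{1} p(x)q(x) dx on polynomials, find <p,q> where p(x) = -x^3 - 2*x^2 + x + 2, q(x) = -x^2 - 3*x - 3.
<p,q> = -28/3

Expand the product: p(x)·q(x) = x^5 + 5*x^4 + 8*x^3 + x^2 - 9*x - 6.
∫_{-1}^{1} of each monomial x^k gives [2/(k+1) if k even, 0 if k odd]. Integrating term-by-term (or equivalently evaluating the antiderivative F(x) = x^6/6 + x^5 + 2*x^4 + x^3/3 - 9*x^2/2 - 6*x at the endpoints):
  F(1) − F(−1) = -7 − (7/3) = -28/3.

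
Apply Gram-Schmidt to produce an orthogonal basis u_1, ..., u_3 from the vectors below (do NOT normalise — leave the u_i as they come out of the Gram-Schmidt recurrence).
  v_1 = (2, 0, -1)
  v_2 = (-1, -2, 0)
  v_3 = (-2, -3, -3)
Orthogonal basis:
  u_1 = (2, 0, -1)
  u_2 = (-1/5, -2, -2/5)
  u_3 = (-26/21, 13/21, -52/21)

Apply the Gram-Schmidt recurrence
  u_1 = v_1
  u_i = v_i − Σ_{j<i} ((v_i · u_j) / (u_j · u_j)) · u_j.

Step by step this gives:
  u_1 = (2, 0, -1)
  u_2 = (-1/5, -2, -2/5)
  u_3 = (-26/21, 13/21, -52/21)

Orthogonality check:
  u_2 · u_1 = 0 (should be 0)
  u_3 · u_1 = 0 (should be 0)
  u_3 · u_2 = 0 (should be 0)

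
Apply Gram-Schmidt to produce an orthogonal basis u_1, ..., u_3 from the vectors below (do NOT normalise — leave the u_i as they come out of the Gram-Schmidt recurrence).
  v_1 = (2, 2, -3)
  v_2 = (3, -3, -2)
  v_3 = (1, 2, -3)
Orthogonal basis:
  u_1 = (2, 2, -3)
  u_2 = (39/17, -63/17, -16/17)
  u_3 = (-1/2, -5/26, -6/13)

Apply the Gram-Schmidt recurrence
  u_1 = v_1
  u_i = v_i − Σ_{j<i} ((v_i · u_j) / (u_j · u_j)) · u_j.

Step by step this gives:
  u_1 = (2, 2, -3)
  u_2 = (39/17, -63/17, -16/17)
  u_3 = (-1/2, -5/26, -6/13)

Orthogonality check:
  u_2 · u_1 = 0 (should be 0)
  u_3 · u_1 = 0 (should be 0)
  u_3 · u_2 = 0 (should be 0)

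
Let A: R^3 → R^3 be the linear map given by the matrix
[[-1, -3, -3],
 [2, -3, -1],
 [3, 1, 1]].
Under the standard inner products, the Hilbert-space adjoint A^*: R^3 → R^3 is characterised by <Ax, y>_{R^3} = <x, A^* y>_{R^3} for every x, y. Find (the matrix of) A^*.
A^* = A^T =
[[-1, 2, 3],
 [-3, -3, 1],
 [-3, -1, 1]]

For real matrices with standard dot products, the defining identity <Ax, y> = <x, A^* y> gives (Ax)^T y = x^T (A^*) y, i.e. x^T A^T y = x^T (A^*) y. Since this holds for all x, y, we must have A^* = A^T. Therefore
A^* =
[[-1, 2, 3],
 [-3, -3, 1],
 [-3, -1, 1]].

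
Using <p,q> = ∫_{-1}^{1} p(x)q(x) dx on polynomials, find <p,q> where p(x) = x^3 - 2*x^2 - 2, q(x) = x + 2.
<p,q> = -154/15

Expand the product: p(x)·q(x) = x^4 - 4*x^2 - 2*x - 4.
∫_{-1}^{1} of each monomial x^k gives [2/(k+1) if k even, 0 if k odd]. Integrating term-by-term (or equivalently evaluating the antiderivative F(x) = x^5/5 - 4*x^3/3 - x^2 - 4*x at the endpoints):
  F(1) − F(−1) = -92/15 − (62/15) = -154/15.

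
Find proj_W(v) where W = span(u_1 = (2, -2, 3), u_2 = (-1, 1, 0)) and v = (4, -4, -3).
proj_W(v) = (4, -4, -3)

Set up U = [u_1 | ... | u_2] ∈ R^(3×2). The projector onto W = col(U) is P = U (U^T U)^(-1) U^T.
Compute U^T U =
  [17, -4]
  [-4, 2],
and U^T v = (7, -8).
Solve U^T U · c = U^T v for the coefficients: c = (-1, -6). The projection is proj_W(v) = U c.
Check: (v - proj_W(v)) · u_1 = 0  (should be 0).
Check: (v - proj_W(v)) · u_2 = 0  (should be 0).
Result: proj_W(v) = (4, -4, -3).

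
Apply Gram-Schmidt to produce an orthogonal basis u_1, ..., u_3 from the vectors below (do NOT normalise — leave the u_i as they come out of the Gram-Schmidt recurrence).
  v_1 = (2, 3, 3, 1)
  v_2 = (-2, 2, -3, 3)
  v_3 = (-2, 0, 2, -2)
Orthogonal basis:
  u_1 = (2, 3, 3, 1)
  u_2 = (-38/23, 58/23, -57/23, 73/23)
  u_3 = (-734/291, 232/291, 118/97, -290/291)

Apply the Gram-Schmidt recurrence
  u_1 = v_1
  u_i = v_i − Σ_{j<i} ((v_i · u_j) / (u_j · u_j)) · u_j.

Step by step this gives:
  u_1 = (2, 3, 3, 1)
  u_2 = (-38/23, 58/23, -57/23, 73/23)
  u_3 = (-734/291, 232/291, 118/97, -290/291)

Orthogonality check:
  u_2 · u_1 = 0 (should be 0)
  u_3 · u_1 = 0 (should be 0)
  u_3 · u_2 = 0 (should be 0)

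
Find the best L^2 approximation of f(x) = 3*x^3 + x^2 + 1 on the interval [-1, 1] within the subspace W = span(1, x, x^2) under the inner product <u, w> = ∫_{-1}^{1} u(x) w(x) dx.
g(x) = x^2 + 9*x/5 + 1

The best approximation g ∈ W is the orthogonal projection of f onto W. Writing g = a_0 + a_1 x + a_2 x^2, the coefficients solve the normal equations G · a = b where
  G_{ij} = <φ_i, φ_j> and b_i = <f, φ_i>, with φ_0 = 1, φ_1 = x, φ_2 = x^2.
G =
  [2, 0, 2/3]
  [0, 2/3, 0]
  [2/3, 0, 2/5],
b = (8/3, 6/5, 16/15).
Solving gives a_0 = 1, a_1 = 9/5, a_2 = 1, so
  g(x) = x^2 + 9*x/5 + 1.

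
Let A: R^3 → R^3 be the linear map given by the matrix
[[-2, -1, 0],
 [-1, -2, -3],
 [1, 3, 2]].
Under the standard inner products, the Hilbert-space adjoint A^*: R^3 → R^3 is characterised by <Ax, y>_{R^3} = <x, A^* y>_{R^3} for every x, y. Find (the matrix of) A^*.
A^* = A^T =
[[-2, -1, 1],
 [-1, -2, 3],
 [0, -3, 2]]

For real matrices with standard dot products, the defining identity <Ax, y> = <x, A^* y> gives (Ax)^T y = x^T (A^*) y, i.e. x^T A^T y = x^T (A^*) y. Since this holds for all x, y, we must have A^* = A^T. Therefore
A^* =
[[-2, -1, 1],
 [-1, -2, 3],
 [0, -3, 2]].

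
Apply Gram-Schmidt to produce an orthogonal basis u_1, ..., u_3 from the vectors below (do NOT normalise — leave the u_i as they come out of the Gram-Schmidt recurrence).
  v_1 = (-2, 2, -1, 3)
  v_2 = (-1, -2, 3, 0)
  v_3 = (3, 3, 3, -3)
Orthogonal basis:
  u_1 = (-2, 2, -1, 3)
  u_2 = (-14/9, -13/9, 49/18, 5/6)
  u_3 = (285/227, 897/227, 693/227, -177/227)

Apply the Gram-Schmidt recurrence
  u_1 = v_1
  u_i = v_i − Σ_{j<i} ((v_i · u_j) / (u_j · u_j)) · u_j.

Step by step this gives:
  u_1 = (-2, 2, -1, 3)
  u_2 = (-14/9, -13/9, 49/18, 5/6)
  u_3 = (285/227, 897/227, 693/227, -177/227)

Orthogonality check:
  u_2 · u_1 = 0 (should be 0)
  u_3 · u_1 = 0 (should be 0)
  u_3 · u_2 = 0 (should be 0)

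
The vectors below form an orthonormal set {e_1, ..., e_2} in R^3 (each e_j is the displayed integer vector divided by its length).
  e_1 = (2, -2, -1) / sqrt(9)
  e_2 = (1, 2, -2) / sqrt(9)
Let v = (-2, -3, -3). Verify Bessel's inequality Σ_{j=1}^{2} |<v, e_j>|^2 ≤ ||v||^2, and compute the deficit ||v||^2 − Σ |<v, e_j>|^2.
Σ |<v, e_j>|^2 = 29/9; ||v||^2 = 22; deficit = 169/9

Write each e_j = u_j / sqrt(<u_j, u_j>) where u_j is the displayed integer vector. Then <v, e_j> = <v, u_j> / sqrt(<u_j, u_j>), so |<v, e_j>|^2 = <v, u_j>^2 / <u_j, u_j>.
Coefficients: <v, e_1> = 5/sqrt(9), <v, e_2> = -2/sqrt(9).
Square and sum: Σ |<v, e_j>|^2 = 29/9.
Compute ||v||^2 = v·v = 22.
Deficit = 22 − 29/9 = 169/9 ≥ 0, confirming Bessel's inequality. (The deficit equals ||v − Σ <v,e_j> e_j||^2, the squared distance from v to span{e_j}.)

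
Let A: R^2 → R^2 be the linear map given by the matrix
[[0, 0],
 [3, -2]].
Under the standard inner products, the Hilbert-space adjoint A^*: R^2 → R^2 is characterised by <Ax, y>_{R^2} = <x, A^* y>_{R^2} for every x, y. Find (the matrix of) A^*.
A^* = A^T =
[[0, 3],
 [0, -2]]

For real matrices with standard dot products, the defining identity <Ax, y> = <x, A^* y> gives (Ax)^T y = x^T (A^*) y, i.e. x^T A^T y = x^T (A^*) y. Since this holds for all x, y, we must have A^* = A^T. Therefore
A^* =
[[0, 3],
 [0, -2]].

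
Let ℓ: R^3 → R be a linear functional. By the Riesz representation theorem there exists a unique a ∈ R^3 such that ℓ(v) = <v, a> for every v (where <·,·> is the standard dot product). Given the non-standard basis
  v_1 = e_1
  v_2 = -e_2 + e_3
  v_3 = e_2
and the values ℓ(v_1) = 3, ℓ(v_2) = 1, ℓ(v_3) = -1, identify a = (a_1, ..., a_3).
a = (3, -1, 0)

Write a = (a_1, ..., a_3) in the standard basis. For each basis vector v_i, ℓ(v_i) = <v_i, a> is a linear equation in the a_j's. Collect the n equations into a matrix system V a = ℓ, where row i of V is v_i (expressed in the standard basis). Since V is invertible (lower-triangular with 1s on the diagonal, up to permutation), solve by back-substitution:
  V =
[[1, 0, 0],
 [0, -1, 1],
 [0, 1, 0]]
  V a = (3, 1, -1)
Solving gives a = (3, -1, 0).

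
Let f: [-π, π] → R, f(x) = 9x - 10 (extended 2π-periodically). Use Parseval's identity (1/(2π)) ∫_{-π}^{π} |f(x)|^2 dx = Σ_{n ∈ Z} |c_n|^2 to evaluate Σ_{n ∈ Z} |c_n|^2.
Σ |c_n|^2 = 27π^2 + 100

Expand and integrate term by term over [-π, π]:
  ∫ (9x)^2 dx = 81·(2π^3/3); ∫ 2·9·(-10)·x dx = 0 (odd integrand); ∫ (-10)^2 dx = 100·2π.
So (1/(2π)) ∫_{-π}^{π} (9x - 10)^2 dx = 81π^2/3 + 100 = 27π^2 + 100.
Parseval ⇒ Σ |c_n|^2 = 27π^2 + 100.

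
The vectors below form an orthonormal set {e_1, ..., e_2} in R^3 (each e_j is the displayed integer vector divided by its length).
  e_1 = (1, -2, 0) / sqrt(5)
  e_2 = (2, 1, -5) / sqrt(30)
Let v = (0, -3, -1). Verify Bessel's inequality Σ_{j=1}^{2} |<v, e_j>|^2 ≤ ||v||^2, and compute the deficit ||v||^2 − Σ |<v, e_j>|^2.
Σ |<v, e_j>|^2 = 22/3; ||v||^2 = 10; deficit = 8/3

Write each e_j = u_j / sqrt(<u_j, u_j>) where u_j is the displayed integer vector. Then <v, e_j> = <v, u_j> / sqrt(<u_j, u_j>), so |<v, e_j>|^2 = <v, u_j>^2 / <u_j, u_j>.
Coefficients: <v, e_1> = 6/sqrt(5), <v, e_2> = 2/sqrt(30).
Square and sum: Σ |<v, e_j>|^2 = 22/3.
Compute ||v||^2 = v·v = 10.
Deficit = 10 − 22/3 = 8/3 ≥ 0, confirming Bessel's inequality. (The deficit equals ||v − Σ <v,e_j> e_j||^2, the squared distance from v to span{e_j}.)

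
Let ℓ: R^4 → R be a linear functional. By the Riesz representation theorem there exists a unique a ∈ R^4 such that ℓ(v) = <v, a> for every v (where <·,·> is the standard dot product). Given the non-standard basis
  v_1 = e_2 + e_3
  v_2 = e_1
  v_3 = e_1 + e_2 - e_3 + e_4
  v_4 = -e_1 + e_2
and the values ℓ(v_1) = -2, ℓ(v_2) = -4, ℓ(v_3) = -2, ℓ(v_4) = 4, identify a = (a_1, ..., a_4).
a = (-4, 0, -2, 0)

Write a = (a_1, ..., a_4) in the standard basis. For each basis vector v_i, ℓ(v_i) = <v_i, a> is a linear equation in the a_j's. Collect the n equations into a matrix system V a = ℓ, where row i of V is v_i (expressed in the standard basis). Since V is invertible (lower-triangular with 1s on the diagonal, up to permutation), solve by back-substitution:
  V =
[[0, 1, 1, 0],
 [1, 0, 0, 0],
 [1, 1, -1, 1],
 [-1, 1, 0, 0]]
  V a = (-2, -4, -2, 4)
Solving gives a = (-4, 0, -2, 0).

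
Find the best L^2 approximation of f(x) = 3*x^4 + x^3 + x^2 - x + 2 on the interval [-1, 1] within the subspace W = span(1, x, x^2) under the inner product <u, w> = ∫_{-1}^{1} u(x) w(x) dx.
g(x) = 25*x^2/7 - 2*x/5 + 61/35

The best approximation g ∈ W is the orthogonal projection of f onto W. Writing g = a_0 + a_1 x + a_2 x^2, the coefficients solve the normal equations G · a = b where
  G_{ij} = <φ_i, φ_j> and b_i = <f, φ_i>, with φ_0 = 1, φ_1 = x, φ_2 = x^2.
G =
  [2, 0, 2/3]
  [0, 2/3, 0]
  [2/3, 0, 2/5],
b = (88/15, -4/15, 272/105).
Solving gives a_0 = 61/35, a_1 = -2/5, a_2 = 25/7, so
  g(x) = 25*x^2/7 - 2*x/5 + 61/35.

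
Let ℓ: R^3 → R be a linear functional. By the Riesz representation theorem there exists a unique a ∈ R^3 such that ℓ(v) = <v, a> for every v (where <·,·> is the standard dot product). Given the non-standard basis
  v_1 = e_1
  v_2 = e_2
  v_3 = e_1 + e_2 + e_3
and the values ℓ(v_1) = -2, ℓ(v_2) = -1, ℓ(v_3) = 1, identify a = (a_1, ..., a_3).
a = (-2, -1, 4)

Write a = (a_1, ..., a_3) in the standard basis. For each basis vector v_i, ℓ(v_i) = <v_i, a> is a linear equation in the a_j's. Collect the n equations into a matrix system V a = ℓ, where row i of V is v_i (expressed in the standard basis). Since V is invertible (lower-triangular with 1s on the diagonal, up to permutation), solve by back-substitution:
  V =
[[1, 0, 0],
 [0, 1, 0],
 [1, 1, 1]]
  V a = (-2, -1, 1)
Solving gives a = (-2, -1, 4).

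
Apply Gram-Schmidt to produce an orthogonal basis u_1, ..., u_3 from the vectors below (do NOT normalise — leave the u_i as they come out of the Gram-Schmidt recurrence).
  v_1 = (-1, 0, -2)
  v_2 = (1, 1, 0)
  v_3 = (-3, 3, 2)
Orthogonal basis:
  u_1 = (-1, 0, -2)
  u_2 = (4/5, 1, -2/5)
  u_3 = (-28/9, 28/9, 14/9)

Apply the Gram-Schmidt recurrence
  u_1 = v_1
  u_i = v_i − Σ_{j<i} ((v_i · u_j) / (u_j · u_j)) · u_j.

Step by step this gives:
  u_1 = (-1, 0, -2)
  u_2 = (4/5, 1, -2/5)
  u_3 = (-28/9, 28/9, 14/9)

Orthogonality check:
  u_2 · u_1 = 0 (should be 0)
  u_3 · u_1 = 0 (should be 0)
  u_3 · u_2 = 0 (should be 0)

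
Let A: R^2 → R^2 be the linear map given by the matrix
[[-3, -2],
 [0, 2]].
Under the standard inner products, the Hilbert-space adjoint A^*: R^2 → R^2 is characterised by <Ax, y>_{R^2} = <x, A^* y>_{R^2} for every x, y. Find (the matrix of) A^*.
A^* = A^T =
[[-3, 0],
 [-2, 2]]

For real matrices with standard dot products, the defining identity <Ax, y> = <x, A^* y> gives (Ax)^T y = x^T (A^*) y, i.e. x^T A^T y = x^T (A^*) y. Since this holds for all x, y, we must have A^* = A^T. Therefore
A^* =
[[-3, 0],
 [-2, 2]].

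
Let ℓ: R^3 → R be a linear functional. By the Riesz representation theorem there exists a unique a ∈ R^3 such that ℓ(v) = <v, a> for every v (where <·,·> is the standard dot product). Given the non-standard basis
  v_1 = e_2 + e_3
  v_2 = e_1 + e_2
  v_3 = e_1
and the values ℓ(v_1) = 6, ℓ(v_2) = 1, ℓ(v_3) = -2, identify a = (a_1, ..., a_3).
a = (-2, 3, 3)

Write a = (a_1, ..., a_3) in the standard basis. For each basis vector v_i, ℓ(v_i) = <v_i, a> is a linear equation in the a_j's. Collect the n equations into a matrix system V a = ℓ, where row i of V is v_i (expressed in the standard basis). Since V is invertible (lower-triangular with 1s on the diagonal, up to permutation), solve by back-substitution:
  V =
[[0, 1, 1],
 [1, 1, 0],
 [1, 0, 0]]
  V a = (6, 1, -2)
Solving gives a = (-2, 3, 3).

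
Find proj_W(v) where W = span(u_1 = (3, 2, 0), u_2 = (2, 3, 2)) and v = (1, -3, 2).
proj_W(v) = (-51/77, -39/77, -6/77)

Set up U = [u_1 | ... | u_2] ∈ R^(3×2). The projector onto W = col(U) is P = U (U^T U)^(-1) U^T.
Compute U^T U =
  [13, 12]
  [12, 17],
and U^T v = (-3, -3).
Solve U^T U · c = U^T v for the coefficients: c = (-15/77, -3/77). The projection is proj_W(v) = U c.
Check: (v - proj_W(v)) · u_1 = 0  (should be 0).
Check: (v - proj_W(v)) · u_2 = 0  (should be 0).
Result: proj_W(v) = (-51/77, -39/77, -6/77).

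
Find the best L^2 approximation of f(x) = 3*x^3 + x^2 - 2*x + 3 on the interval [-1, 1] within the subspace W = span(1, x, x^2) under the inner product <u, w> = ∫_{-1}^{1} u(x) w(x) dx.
g(x) = x^2 - x/5 + 3

The best approximation g ∈ W is the orthogonal projection of f onto W. Writing g = a_0 + a_1 x + a_2 x^2, the coefficients solve the normal equations G · a = b where
  G_{ij} = <φ_i, φ_j> and b_i = <f, φ_i>, with φ_0 = 1, φ_1 = x, φ_2 = x^2.
G =
  [2, 0, 2/3]
  [0, 2/3, 0]
  [2/3, 0, 2/5],
b = (20/3, -2/15, 12/5).
Solving gives a_0 = 3, a_1 = -1/5, a_2 = 1, so
  g(x) = x^2 - x/5 + 3.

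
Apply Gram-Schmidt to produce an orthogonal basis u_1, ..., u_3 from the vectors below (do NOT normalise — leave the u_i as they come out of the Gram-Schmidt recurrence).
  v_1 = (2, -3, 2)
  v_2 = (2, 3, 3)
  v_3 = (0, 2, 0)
Orthogonal basis:
  u_1 = (2, -3, 2)
  u_2 = (32/17, 54/17, 49/17)
  u_3 = (60/373, 8/373, -48/373)

Apply the Gram-Schmidt recurrence
  u_1 = v_1
  u_i = v_i − Σ_{j<i} ((v_i · u_j) / (u_j · u_j)) · u_j.

Step by step this gives:
  u_1 = (2, -3, 2)
  u_2 = (32/17, 54/17, 49/17)
  u_3 = (60/373, 8/373, -48/373)

Orthogonality check:
  u_2 · u_1 = 0 (should be 0)
  u_3 · u_1 = 0 (should be 0)
  u_3 · u_2 = 0 (should be 0)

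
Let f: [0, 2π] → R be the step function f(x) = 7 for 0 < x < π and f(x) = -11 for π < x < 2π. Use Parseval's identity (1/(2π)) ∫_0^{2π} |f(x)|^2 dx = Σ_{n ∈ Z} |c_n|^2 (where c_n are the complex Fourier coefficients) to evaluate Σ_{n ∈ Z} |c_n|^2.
Σ |c_n|^2 = 85

Parseval equates the L^2 energy of f (normalised by 1/(2π)) with the ℓ^2 sum of its Fourier coefficients: (1/(2π)) ∫_0^{2π} |f|^2 = Σ |c_n|^2.
Compute the left side: (1/(2π)) [∫_0^π 7^2 dx + ∫_π^{2π} (-11)^2 dx] = (1/(2π)) · (49π + 121π) = (49 + 121)/2 = 85.
So Σ_{n ∈ Z} |c_n|^2 = 85.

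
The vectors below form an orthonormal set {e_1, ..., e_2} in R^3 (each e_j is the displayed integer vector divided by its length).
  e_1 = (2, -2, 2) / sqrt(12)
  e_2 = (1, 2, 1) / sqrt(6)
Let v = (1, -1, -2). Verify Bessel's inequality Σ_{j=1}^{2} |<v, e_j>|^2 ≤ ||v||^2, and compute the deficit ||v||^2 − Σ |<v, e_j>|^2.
Σ |<v, e_j>|^2 = 3/2; ||v||^2 = 6; deficit = 9/2

Write each e_j = u_j / sqrt(<u_j, u_j>) where u_j is the displayed integer vector. Then <v, e_j> = <v, u_j> / sqrt(<u_j, u_j>), so |<v, e_j>|^2 = <v, u_j>^2 / <u_j, u_j>.
Coefficients: <v, e_1> = 0/sqrt(12), <v, e_2> = -3/sqrt(6).
Square and sum: Σ |<v, e_j>|^2 = 3/2.
Compute ||v||^2 = v·v = 6.
Deficit = 6 − 3/2 = 9/2 ≥ 0, confirming Bessel's inequality. (The deficit equals ||v − Σ <v,e_j> e_j||^2, the squared distance from v to span{e_j}.)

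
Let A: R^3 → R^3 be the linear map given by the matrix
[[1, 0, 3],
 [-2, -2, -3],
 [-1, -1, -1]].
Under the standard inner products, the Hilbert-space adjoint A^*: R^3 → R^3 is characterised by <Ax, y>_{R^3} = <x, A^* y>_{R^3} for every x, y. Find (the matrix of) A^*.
A^* = A^T =
[[1, -2, -1],
 [0, -2, -1],
 [3, -3, -1]]

For real matrices with standard dot products, the defining identity <Ax, y> = <x, A^* y> gives (Ax)^T y = x^T (A^*) y, i.e. x^T A^T y = x^T (A^*) y. Since this holds for all x, y, we must have A^* = A^T. Therefore
A^* =
[[1, -2, -1],
 [0, -2, -1],
 [3, -3, -1]].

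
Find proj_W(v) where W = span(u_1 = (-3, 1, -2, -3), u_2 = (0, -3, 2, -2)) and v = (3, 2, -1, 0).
proj_W(v) = (93/130, 79/65, -32/65, 219/130)

Set up U = [u_1 | ... | u_2] ∈ R^(4×2). The projector onto W = col(U) is P = U (U^T U)^(-1) U^T.
Compute U^T U =
  [23, -1]
  [-1, 17],
and U^T v = (-5, -8).
Solve U^T U · c = U^T v for the coefficients: c = (-31/130, -63/130). The projection is proj_W(v) = U c.
Check: (v - proj_W(v)) · u_1 = 0  (should be 0).
Check: (v - proj_W(v)) · u_2 = 0  (should be 0).
Result: proj_W(v) = (93/130, 79/65, -32/65, 219/130).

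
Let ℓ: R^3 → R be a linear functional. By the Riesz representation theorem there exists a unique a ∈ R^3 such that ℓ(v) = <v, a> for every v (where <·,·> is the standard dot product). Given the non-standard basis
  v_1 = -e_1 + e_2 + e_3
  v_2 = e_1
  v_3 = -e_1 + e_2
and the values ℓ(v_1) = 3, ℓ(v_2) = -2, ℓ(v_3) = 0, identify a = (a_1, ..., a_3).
a = (-2, -2, 3)

Write a = (a_1, ..., a_3) in the standard basis. For each basis vector v_i, ℓ(v_i) = <v_i, a> is a linear equation in the a_j's. Collect the n equations into a matrix system V a = ℓ, where row i of V is v_i (expressed in the standard basis). Since V is invertible (lower-triangular with 1s on the diagonal, up to permutation), solve by back-substitution:
  V =
[[-1, 1, 1],
 [1, 0, 0],
 [-1, 1, 0]]
  V a = (3, -2, 0)
Solving gives a = (-2, -2, 3).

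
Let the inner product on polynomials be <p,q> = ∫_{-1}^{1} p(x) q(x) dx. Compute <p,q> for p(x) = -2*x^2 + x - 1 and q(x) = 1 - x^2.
<p,q> = -28/15

Expand the product: p(x)·q(x) = 2*x^4 - x^3 - x^2 + x - 1.
∫_{-1}^{1} of each monomial x^k gives [2/(k+1) if k even, 0 if k odd]. Integrating term-by-term (or equivalently evaluating the antiderivative F(x) = 2*x^5/5 - x^4/4 - x^3/3 + x^2/2 - x at the endpoints):
  F(1) − F(−1) = -41/60 − (71/60) = -28/15.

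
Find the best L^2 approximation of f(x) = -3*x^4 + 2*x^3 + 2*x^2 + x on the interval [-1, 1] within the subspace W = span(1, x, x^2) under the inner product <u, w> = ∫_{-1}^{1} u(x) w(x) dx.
g(x) = -4*x^2/7 + 11*x/5 + 9/35

The best approximation g ∈ W is the orthogonal projection of f onto W. Writing g = a_0 + a_1 x + a_2 x^2, the coefficients solve the normal equations G · a = b where
  G_{ij} = <φ_i, φ_j> and b_i = <f, φ_i>, with φ_0 = 1, φ_1 = x, φ_2 = x^2.
G =
  [2, 0, 2/3]
  [0, 2/3, 0]
  [2/3, 0, 2/5],
b = (2/15, 22/15, -2/35).
Solving gives a_0 = 9/35, a_1 = 11/5, a_2 = -4/7, so
  g(x) = -4*x^2/7 + 11*x/5 + 9/35.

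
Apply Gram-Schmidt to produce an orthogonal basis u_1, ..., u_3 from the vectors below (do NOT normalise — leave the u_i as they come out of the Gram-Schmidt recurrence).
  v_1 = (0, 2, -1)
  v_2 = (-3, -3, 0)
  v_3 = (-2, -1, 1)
Orthogonal basis:
  u_1 = (0, 2, -1)
  u_2 = (-3, -3/5, -6/5)
  u_3 = (-1/2, 1/2, 1)

Apply the Gram-Schmidt recurrence
  u_1 = v_1
  u_i = v_i − Σ_{j<i} ((v_i · u_j) / (u_j · u_j)) · u_j.

Step by step this gives:
  u_1 = (0, 2, -1)
  u_2 = (-3, -3/5, -6/5)
  u_3 = (-1/2, 1/2, 1)

Orthogonality check:
  u_2 · u_1 = 0 (should be 0)
  u_3 · u_1 = 0 (should be 0)
  u_3 · u_2 = 0 (should be 0)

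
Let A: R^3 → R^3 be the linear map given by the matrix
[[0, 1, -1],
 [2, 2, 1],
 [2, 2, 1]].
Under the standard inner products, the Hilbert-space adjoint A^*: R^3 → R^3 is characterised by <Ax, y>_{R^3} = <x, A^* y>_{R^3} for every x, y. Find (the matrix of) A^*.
A^* = A^T =
[[0, 2, 2],
 [1, 2, 2],
 [-1, 1, 1]]

For real matrices with standard dot products, the defining identity <Ax, y> = <x, A^* y> gives (Ax)^T y = x^T (A^*) y, i.e. x^T A^T y = x^T (A^*) y. Since this holds for all x, y, we must have A^* = A^T. Therefore
A^* =
[[0, 2, 2],
 [1, 2, 2],
 [-1, 1, 1]].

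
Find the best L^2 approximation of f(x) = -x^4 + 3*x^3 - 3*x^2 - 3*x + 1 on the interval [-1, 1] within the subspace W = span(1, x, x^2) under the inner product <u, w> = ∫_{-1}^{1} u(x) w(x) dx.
g(x) = -27*x^2/7 - 6*x/5 + 38/35

The best approximation g ∈ W is the orthogonal projection of f onto W. Writing g = a_0 + a_1 x + a_2 x^2, the coefficients solve the normal equations G · a = b where
  G_{ij} = <φ_i, φ_j> and b_i = <f, φ_i>, with φ_0 = 1, φ_1 = x, φ_2 = x^2.
G =
  [2, 0, 2/3]
  [0, 2/3, 0]
  [2/3, 0, 2/5],
b = (-2/5, -4/5, -86/105).
Solving gives a_0 = 38/35, a_1 = -6/5, a_2 = -27/7, so
  g(x) = -27*x^2/7 - 6*x/5 + 38/35.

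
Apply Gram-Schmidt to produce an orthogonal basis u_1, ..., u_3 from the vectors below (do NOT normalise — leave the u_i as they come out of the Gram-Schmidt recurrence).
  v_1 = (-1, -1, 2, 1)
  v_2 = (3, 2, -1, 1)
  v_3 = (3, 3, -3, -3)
Orthogonal basis:
  u_1 = (-1, -1, 2, 1)
  u_2 = (15/7, 8/7, 5/7, 13/7)
  u_3 = (9/23, 14/23, 26/23, -29/23)

Apply the Gram-Schmidt recurrence
  u_1 = v_1
  u_i = v_i − Σ_{j<i} ((v_i · u_j) / (u_j · u_j)) · u_j.

Step by step this gives:
  u_1 = (-1, -1, 2, 1)
  u_2 = (15/7, 8/7, 5/7, 13/7)
  u_3 = (9/23, 14/23, 26/23, -29/23)

Orthogonality check:
  u_2 · u_1 = 0 (should be 0)
  u_3 · u_1 = 0 (should be 0)
  u_3 · u_2 = 0 (should be 0)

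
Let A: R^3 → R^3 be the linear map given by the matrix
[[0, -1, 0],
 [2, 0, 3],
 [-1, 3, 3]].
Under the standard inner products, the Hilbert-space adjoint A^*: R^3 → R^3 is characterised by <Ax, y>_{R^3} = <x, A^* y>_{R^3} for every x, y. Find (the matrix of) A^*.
A^* = A^T =
[[0, 2, -1],
 [-1, 0, 3],
 [0, 3, 3]]

For real matrices with standard dot products, the defining identity <Ax, y> = <x, A^* y> gives (Ax)^T y = x^T (A^*) y, i.e. x^T A^T y = x^T (A^*) y. Since this holds for all x, y, we must have A^* = A^T. Therefore
A^* =
[[0, 2, -1],
 [-1, 0, 3],
 [0, 3, 3]].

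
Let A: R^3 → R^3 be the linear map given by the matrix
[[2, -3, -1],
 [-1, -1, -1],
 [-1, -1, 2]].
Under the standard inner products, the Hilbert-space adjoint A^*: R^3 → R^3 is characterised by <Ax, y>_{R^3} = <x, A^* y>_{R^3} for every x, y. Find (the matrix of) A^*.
A^* = A^T =
[[2, -1, -1],
 [-3, -1, -1],
 [-1, -1, 2]]

For real matrices with standard dot products, the defining identity <Ax, y> = <x, A^* y> gives (Ax)^T y = x^T (A^*) y, i.e. x^T A^T y = x^T (A^*) y. Since this holds for all x, y, we must have A^* = A^T. Therefore
A^* =
[[2, -1, -1],
 [-3, -1, -1],
 [-1, -1, 2]].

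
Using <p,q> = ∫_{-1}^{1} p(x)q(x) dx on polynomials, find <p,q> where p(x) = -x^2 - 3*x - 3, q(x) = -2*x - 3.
<p,q> = 24

Expand the product: p(x)·q(x) = 2*x^3 + 9*x^2 + 15*x + 9.
∫_{-1}^{1} of each monomial x^k gives [2/(k+1) if k even, 0 if k odd]. Integrating term-by-term (or equivalently evaluating the antiderivative F(x) = x^4/2 + 3*x^3 + 15*x^2/2 + 9*x at the endpoints):
  F(1) − F(−1) = 20 − (-4) = 24.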